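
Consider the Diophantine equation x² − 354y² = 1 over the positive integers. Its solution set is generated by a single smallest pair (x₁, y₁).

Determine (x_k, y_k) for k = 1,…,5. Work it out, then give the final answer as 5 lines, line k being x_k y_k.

d=354: √d = [18; 1,4,2,2,18,2,2,4,1,36] (ℓ=10, even), read p_9/q_9
k=0  a_k=18  p_k/q_k = 18/1
k=1  a_k=1  p_k/q_k = 19/1
k=2  a_k=4  p_k/q_k = 94/5
k=3  a_k=2  p_k/q_k = 207/11
k=4  a_k=2  p_k/q_k = 508/27
k=5  a_k=18  p_k/q_k = 9351/497
k=6  a_k=2  p_k/q_k = 19210/1021
k=7  a_k=2  p_k/q_k = 47771/2539
k=8  a_k=4  p_k/q_k = 210294/11177
k=9  a_k=1  p_k/q_k = 258065/13716
→ (258065, 13716).  Check: 258065²=66597544225, 354·13716²=66597544224, difference 1.
k=2:  x_2 = 258065·258065+354·13716·13716 = 133195088449,  y_2 = 258065·13716+13716·258065 = 7079239080
k=3:  x_3 = 258065·133195088449+354·13716·7079239080 = 68745981000924305,  y_3 = 258065·7079239080+13716·133195088449 = 3653807666346684
k=4:  x_4 = 258065·68745981000924305+354·13716·3653807666346684 = 35481863173873866451201,  y_4 = 258065·3653807666346684+13716·68745981000924305 = 1885839750824434773840
k=5:  x_5 = 258065·35481863173873866451201+354·13716·1885839750824434773840 = 18313254039862772710457447825,  y_5 = 258065·1885839750824434773840+13716·35481863173873866451201 = 973338470589361712155692516

258065 13716
133195088449 7079239080
68745981000924305 3653807666346684
35481863173873866451201 1885839750824434773840
18313254039862772710457447825 973338470589361712155692516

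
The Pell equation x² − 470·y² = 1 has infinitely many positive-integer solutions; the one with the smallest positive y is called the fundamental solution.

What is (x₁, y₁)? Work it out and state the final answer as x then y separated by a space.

1691 78

√470 = [21; 1,2,8,2,1,42, …], period ℓ=6 (even) → k=5
step 0: (21, 1)  from 21·(1,0) + (0,1)
step 1: (22, 1)  from 1·(21,1) + (1,0)
…
step 3: (542, 25)  from 8·(65,3) + (22,1)
step 4: (1149, 53)  from 2·(542,25) + (65,3)
step 5: (1691, 78)  from 1·(1149,53) + (542,25)
(x₁, y₁) = (1691, 78);  1691² − 470·78² = 1 ✓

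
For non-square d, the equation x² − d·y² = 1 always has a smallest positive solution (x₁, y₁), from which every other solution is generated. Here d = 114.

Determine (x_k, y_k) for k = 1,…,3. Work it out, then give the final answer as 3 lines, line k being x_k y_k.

1025 96
2101249 196800
4307559425 403439904

√114 = [10; 1,2,10,2,1,20, …], period ℓ=6 (even) → k=5
k=0  a_k=10  p_k/q_k = 10/1
k=1  a_k=1  p_k/q_k = 11/1
k=2  a_k=2  p_k/q_k = 32/3
k=3  a_k=10  p_k/q_k = 331/31
k=4  a_k=2  p_k/q_k = 694/65
k=5  a_k=1  p_k/q_k = 1025/96
(x₁, y₁) = (1025, 96);  1025² − 114·96² = 1 ✓
(1025+96√114)^2 = 2101249 + 196800√114
(1025+96√114)^3 = 4307559425 + 403439904√114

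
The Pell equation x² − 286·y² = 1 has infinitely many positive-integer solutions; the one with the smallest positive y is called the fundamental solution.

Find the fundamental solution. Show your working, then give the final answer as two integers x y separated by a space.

561835 33222

d=286: √d = [16; 1,10,3,3,2,3,3,10,1,32] (ℓ=10, even), read p_9/q_9
k=0  a_k=16  p_k/q_k = 16/1
k=1  a_k=1  p_k/q_k = 17/1
k=2  a_k=10  p_k/q_k = 186/11
k=3  a_k=3  p_k/q_k = 575/34
…
k=5  a_k=2  p_k/q_k = 4397/260
k=6  a_k=3  p_k/q_k = 15102/893
k=7  a_k=3  p_k/q_k = 49703/2939
k=8  a_k=10  p_k/q_k = 512132/30283
k=9  a_k=1  p_k/q_k = 561835/33222
fundamental: x₁=561835, y₁=33222  (since 315658567225 − 286·1103701284 = 1)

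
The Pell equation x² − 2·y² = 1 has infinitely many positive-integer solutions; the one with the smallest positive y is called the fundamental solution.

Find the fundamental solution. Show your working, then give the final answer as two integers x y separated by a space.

3 2

√2 = [1; 2, …], period ℓ=1 (odd) → k=1
i=0: a=1 ⇒ p=1, q=1
i=1: a=2 ⇒ p=3, q=2
→ (3, 2).  Check: 3²=9, 2·2²=8, difference 1.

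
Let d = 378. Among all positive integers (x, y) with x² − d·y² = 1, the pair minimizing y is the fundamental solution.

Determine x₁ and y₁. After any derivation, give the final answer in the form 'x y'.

8749 450

[19; 2,3,1,4,1,3,2,38] for √378; ℓ=8 ⇒ convergent index 7
i=0: a=19 ⇒ p=19, q=1
…
i=6: a=3 ⇒ p=3869, q=199
i=7: a=2 ⇒ p=8749, q=450
→ (8749, 450).  Check: 8749²=76545001, 378·450²=76545000, difference 1.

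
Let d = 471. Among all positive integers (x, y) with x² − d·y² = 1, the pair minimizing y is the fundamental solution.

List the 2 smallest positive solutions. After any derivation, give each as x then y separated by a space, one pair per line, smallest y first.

√471 → a₀=21, period (1,2,2,1,3,…,2,1,42); ℓ=14 even so k=13
step 0: (21, 1)  from 21·(1,0) + (0,1)
step 1: (22, 1)  from 1·(21,1) + (1,0)
step 2: (65, 3)  from 2·(22,1) + (21,1)
step 3: (152, 7)  from 2·(65,3) + (22,1)
step 4: (217, 10)  from 1·(152,7) + (65,3)
step 5: (803, 37)  from 3·(217,10) + (152,7)
step 6: (3429, 158)  from 4·(803,37) + (217,10)
step 7: (48809, 2249)  from 14·(3429,158) + (803,37)
step 8: (198665, 9154)  from 4·(48809,2249) + (3429,158)
step 9: (644804, 29711)  from 3·(198665,9154) + (48809,2249)
step 10: (843469, 38865)  from 1·(644804,29711) + (198665,9154)
step 11: (2331742, 107441)  from 2·(843469,38865) + (644804,29711)
step 12: (5506953, 253747)  from 2·(2331742,107441) + (843469,38865)
step 13: (7838695, 361188)  from 1·(5506953,253747) + (2331742,107441)
→ (7838695, 361188).  Check: 7838695²=61445139303025, 471·361188²=61445139303024, difference 1.
n=2: (7838695,361188)∘(7838695,361188) = (7838695·7838695+471·361188·361188, 7838695·361188+361188·7838695) = (122890278606049,5662485139320)

7838695 361188
122890278606049 5662485139320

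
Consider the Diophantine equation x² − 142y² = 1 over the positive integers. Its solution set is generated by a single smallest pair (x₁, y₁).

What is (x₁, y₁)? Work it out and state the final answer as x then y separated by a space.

143 12

√142 = [11; 1,10,1,22, …], period ℓ=4 (even) → k=3
step 0: (11, 1)  from 11·(1,0) + (0,1)
step 1: (12, 1)  from 1·(11,1) + (1,0)
step 2: (131, 11)  from 10·(12,1) + (11,1)
step 3: (143, 12)  from 1·(131,11) + (12,1)
→ (143, 12).  Check: 143²=20449, 142·12²=20448, difference 1.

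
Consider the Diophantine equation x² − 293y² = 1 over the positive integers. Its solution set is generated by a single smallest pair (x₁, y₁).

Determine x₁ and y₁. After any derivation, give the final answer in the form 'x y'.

√293 = [17; 8,1,1,8,34, …], period ℓ=5 (odd) → k=9
i=0: a=17 ⇒ p=17, q=1
…
i=2: a=1 ⇒ p=154, q=9
…
i=5: a=34 ⇒ p=84679, q=4947
i=6: a=8 ⇒ p=679914, q=39721
…
i=8: a=1 ⇒ p=1444507, q=84389
i=9: a=8 ⇒ p=12320649, q=719780
(x₁, y₁) = (12320649, 719780);  12320649² − 293·719780² = 1 ✓

12320649 719780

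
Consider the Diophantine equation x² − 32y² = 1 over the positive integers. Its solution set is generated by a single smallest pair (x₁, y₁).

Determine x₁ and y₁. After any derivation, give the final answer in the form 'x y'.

17 3

d=32: √d = [5; 1,1,1,10] (ℓ=4, even), read p_3/q_3
k=0  a_k=5  p_k/q_k = 5/1
…
k=2  a_k=1  p_k/q_k = 11/2
k=3  a_k=1  p_k/q_k = 17/3
fundamental: x₁=17, y₁=3  (since 289 − 32·9 = 1)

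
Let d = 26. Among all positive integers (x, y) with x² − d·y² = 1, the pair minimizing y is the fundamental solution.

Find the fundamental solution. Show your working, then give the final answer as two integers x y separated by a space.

√26 = [5; 10, …], period ℓ=1 (odd) → k=1
step 0: (5, 1)  from 5·(1,0) + (0,1)
step 1: (51, 10)  from 10·(5,1) + (1,0)
fundamental: x₁=51, y₁=10  (since 2601 − 26·100 = 1)

51 10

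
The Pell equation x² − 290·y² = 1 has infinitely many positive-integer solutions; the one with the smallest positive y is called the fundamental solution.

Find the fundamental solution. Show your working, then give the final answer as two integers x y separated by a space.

√290 = [17; 34, …], period ℓ=1 (odd) → k=1
i=0: a=17 ⇒ p=17, q=1
i=1: a=34 ⇒ p=579, q=34
fundamental: x₁=579, y₁=34  (since 335241 − 290·1156 = 1)

579 34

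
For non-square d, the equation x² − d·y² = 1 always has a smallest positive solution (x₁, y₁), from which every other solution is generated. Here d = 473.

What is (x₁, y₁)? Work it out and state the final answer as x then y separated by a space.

87 4

d=473: √d = [21; 1,2,1,42] (ℓ=4, even), read p_3/q_3
i=0: a=21 ⇒ p=21, q=1
…
i=2: a=2 ⇒ p=65, q=3
i=3: a=1 ⇒ p=87, q=4
fundamental: x₁=87, y₁=4  (since 7569 − 473·16 = 1)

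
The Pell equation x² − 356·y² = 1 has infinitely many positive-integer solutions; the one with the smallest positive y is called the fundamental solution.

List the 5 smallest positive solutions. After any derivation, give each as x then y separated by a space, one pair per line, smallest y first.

√356 = [18; 1,6,1,1,2,…,6,1,36, …], period ℓ=14 (even) → k=13
i=0: a=18 ⇒ p=18, q=1
…
i=2: a=6 ⇒ p=132, q=7
i=3: a=1 ⇒ p=151, q=8
…
i=8: a=1 ⇒ p=9717, q=515
i=9: a=2 ⇒ p=28151, q=1492
i=10: a=1 ⇒ p=37868, q=2007
i=11: a=1 ⇒ p=66019, q=3499
i=12: a=6 ⇒ p=433982, q=23001
i=13: a=1 ⇒ p=500001, q=26500
(x₁, y₁) = (500001, 26500);  500001² − 356·26500² = 1 ✓
k=2:  x_2 = 500001·500001+356·26500·26500 = 500002000001,  y_2 = 500001·26500+26500·500001 = 26500053000
k=3:  x_3 = 500001·500002000001+356·26500·26500053000 = 500003000004500001,  y_3 = 500001·26500053000+26500·500002000001 = 26500106000079500
k=4:  x_4 = 500001·500003000004500001+356·26500·26500106000079500 = 500004000010000008000001,  y_4 = 500001·26500106000079500+26500·500003000004500001 = 26500159000265000106000
k=5:  x_5 = 500001·500004000010000008000001+356·26500·26500159000265000106000 = 500005000017500025000012500001,  y_5 = 500001·26500159000265000106000+26500·500004000010000008000001 = 26500212000556500530000132500

500001 26500
500002000001 26500053000
500003000004500001 26500106000079500
500004000010000008000001 26500159000265000106000
500005000017500025000012500001 26500212000556500530000132500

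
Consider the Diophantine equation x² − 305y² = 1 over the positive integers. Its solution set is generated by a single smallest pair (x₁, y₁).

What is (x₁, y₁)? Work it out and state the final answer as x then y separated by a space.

489 28

√305 → a₀=17, period (2,6,2,34); ℓ=4 even so k=3
k=0  a_k=17  p_k/q_k = 17/1
…
k=2  a_k=6  p_k/q_k = 227/13
k=3  a_k=2  p_k/q_k = 489/28
fundamental: x₁=489, y₁=28  (since 239121 − 305·784 = 1)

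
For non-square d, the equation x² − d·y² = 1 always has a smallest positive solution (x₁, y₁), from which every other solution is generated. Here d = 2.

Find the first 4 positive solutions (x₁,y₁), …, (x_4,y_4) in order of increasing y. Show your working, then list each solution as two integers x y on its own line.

d=2: √d = [1; 2] (ℓ=1, odd), read p_1/q_1
step 0: (1, 1)  from 1·(1,0) + (0,1)
step 1: (3, 2)  from 2·(1,1) + (1,0)
(x₁, y₁) = (3, 2);  3² − 2·2² = 1 ✓
k=2:  x_2 = 3·3+2·2·2 = 17,  y_2 = 3·2+2·3 = 12
k=3:  x_3 = 3·17+2·2·12 = 99,  y_3 = 3·12+2·17 = 70
k=4:  x_4 = 3·99+2·2·70 = 577,  y_4 = 3·70+2·99 = 408

3 2
17 12
99 70
577 408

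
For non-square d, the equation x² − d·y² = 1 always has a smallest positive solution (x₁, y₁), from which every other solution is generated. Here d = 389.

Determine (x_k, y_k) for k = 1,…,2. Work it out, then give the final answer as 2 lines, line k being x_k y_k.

√389 → a₀=19, period (1,2,1,1,1,1,2,1,38); ℓ=9 odd so k=17
i=0: a=19 ⇒ p=19, q=1
i=1: a=1 ⇒ p=20, q=1
…
i=5: a=1 ⇒ p=217, q=11
i=6: a=1 ⇒ p=355, q=18
…
i=11: a=2 ⇒ p=151493, q=7681
…
i=14: a=1 ⇒ p=556329, q=28207
…
i=16: a=2 ⇒ p=2376809, q=120509
i=17: a=1 ⇒ p=3287049, q=166660
fundamental: x₁=3287049, y₁=166660  (since 10804691128401 − 389·27775555600 = 1)
k=2:  x_2 = 3287049·3287049+389·166660·166660 = 21609382256801,  y_2 = 3287049·166660+166660·3287049 = 1095639172680

3287049 166660
21609382256801 1095639172680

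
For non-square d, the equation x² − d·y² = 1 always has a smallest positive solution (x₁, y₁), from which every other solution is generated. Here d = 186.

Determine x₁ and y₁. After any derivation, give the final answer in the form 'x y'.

7501 550

√186 → a₀=13, period (1,1,1,3,4,3,1,1,1,26); ℓ=10 even so k=9
step 0: (13, 1)  from 13·(1,0) + (0,1)
…
step 3: (41, 3)  from 1·(27,2) + (14,1)
…
step 5: (641, 47)  from 4·(150,11) + (41,3)
…
step 7: (2714, 199)  from 1·(2073,152) + (641,47)
step 8: (4787, 351)  from 1·(2714,199) + (2073,152)
step 9: (7501, 550)  from 1·(4787,351) + (2714,199)
fundamental: x₁=7501, y₁=550  (since 56265001 − 186·302500 = 1)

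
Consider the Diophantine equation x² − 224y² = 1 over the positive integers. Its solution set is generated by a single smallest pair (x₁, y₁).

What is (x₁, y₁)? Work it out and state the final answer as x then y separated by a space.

d=224: √d = [14; 1,28] (ℓ=2, even), read p_1/q_1
step 0: (14, 1)  from 14·(1,0) + (0,1)
step 1: (15, 1)  from 1·(14,1) + (1,0)
fundamental: x₁=15, y₁=1  (since 225 − 224·1 = 1)

15 1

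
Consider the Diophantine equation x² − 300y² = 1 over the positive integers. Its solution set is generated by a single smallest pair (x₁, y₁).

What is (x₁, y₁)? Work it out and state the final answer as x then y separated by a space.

√300 = [17; 3,8,3,34, …], period ℓ=4 (even) → k=3
k=0  a_k=17  p_k/q_k = 17/1
…
k=2  a_k=8  p_k/q_k = 433/25
k=3  a_k=3  p_k/q_k = 1351/78
fundamental: x₁=1351, y₁=78  (since 1825201 − 300·6084 = 1)

1351 78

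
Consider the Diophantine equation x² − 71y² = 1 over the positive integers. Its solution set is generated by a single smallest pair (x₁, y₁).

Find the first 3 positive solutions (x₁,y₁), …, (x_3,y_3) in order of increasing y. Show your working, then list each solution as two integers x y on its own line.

d=71: √d = [8; 2,2,1,7,1,2,2,16] (ℓ=8, even), read p_7/q_7
step 0: (8, 1)  from 8·(1,0) + (0,1)
step 1: (17, 2)  from 2·(8,1) + (1,0)
step 2: (42, 5)  from 2·(17,2) + (8,1)
…
step 5: (514, 61)  from 1·(455,54) + (59,7)
step 6: (1483, 176)  from 2·(514,61) + (455,54)
step 7: (3480, 413)  from 2·(1483,176) + (514,61)
(x₁, y₁) = (3480, 413);  3480² − 71·413² = 1 ✓
k=2:  x_2 = 3480·3480+71·413·413 = 24220799,  y_2 = 3480·413+413·3480 = 2874480
k=3:  x_3 = 3480·24220799+71·413·2874480 = 168576757560,  y_3 = 3480·2874480+413·24220799 = 20006380387

3480 413
24220799 2874480
168576757560 20006380387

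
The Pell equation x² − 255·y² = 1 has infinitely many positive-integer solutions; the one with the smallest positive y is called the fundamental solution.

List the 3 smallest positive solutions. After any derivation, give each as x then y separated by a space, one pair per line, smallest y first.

16 1
511 32
16336 1023

[15; 1,30] for √255; ℓ=2 ⇒ convergent index 1
k=0  a_k=15  p_k/q_k = 15/1
k=1  a_k=1  p_k/q_k = 16/1
fundamental: x₁=16, y₁=1  (since 256 − 255·1 = 1)
n=2: (16,1)∘(16,1) = (16·16+255·1·1, 16·1+1·16) = (511,32)
n=3: (511,32)∘(16,1) = (16·511+255·1·32, 16·32+1·511) = (16336,1023)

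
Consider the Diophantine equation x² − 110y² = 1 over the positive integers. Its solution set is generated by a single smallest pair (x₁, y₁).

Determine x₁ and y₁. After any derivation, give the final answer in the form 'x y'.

21 2

[10; 2,20] for √110; ℓ=2 ⇒ convergent index 1
a_0=10:  p_0=10·1+0=10,  q_0=10·0+1=1
a_1=2:  p_1=2·10+1=21,  q_1=2·1+0=2
→ (21, 2).  Check: 21²=441, 110·2²=440, difference 1.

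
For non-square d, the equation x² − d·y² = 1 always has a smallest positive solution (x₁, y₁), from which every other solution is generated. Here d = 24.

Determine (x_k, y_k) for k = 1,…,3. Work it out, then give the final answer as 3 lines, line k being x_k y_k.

5 1
49 10
485 99

d=24: √d = [4; 1,8] (ℓ=2, even), read p_1/q_1
k=0  a_k=4  p_k/q_k = 4/1
k=1  a_k=1  p_k/q_k = 5/1
(x₁, y₁) = (5, 1);  5² − 24·1² = 1 ✓
(5+1√24)^2 = 49 + 10√24
(5+1√24)^3 = 485 + 99√24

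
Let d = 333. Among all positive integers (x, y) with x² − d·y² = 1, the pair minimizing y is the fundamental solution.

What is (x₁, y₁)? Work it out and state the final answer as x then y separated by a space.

d=333: √d = [18; 4,36] (ℓ=2, even), read p_1/q_1
a_0=18:  p_0=18·1+0=18,  q_0=18·0+1=1
a_1=4:  p_1=4·18+1=73,  q_1=4·1+0=4
fundamental: x₁=73, y₁=4  (since 5329 − 333·16 = 1)

73 4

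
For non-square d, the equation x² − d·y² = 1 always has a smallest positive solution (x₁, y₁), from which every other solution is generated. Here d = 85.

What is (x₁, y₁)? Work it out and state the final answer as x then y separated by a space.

√85 = [9; 4,1,1,4,18, …], period ℓ=5 (odd) → k=9
a_0=9:  p_0=9·1+0=9,  q_0=9·0+1=1
a_1=4:  p_1=4·9+1=37,  q_1=4·1+0=4
…
a_3=1:  p_3=1·46+37=83,  q_3=1·5+4=9
a_4=4:  p_4=4·83+46=378,  q_4=4·9+5=41
a_5=18:  p_5=18·378+83=6887,  q_5=18·41+9=747
…
a_7=1:  p_7=1·27926+6887=34813,  q_7=1·3029+747=3776
a_8=1:  p_8=1·34813+27926=62739,  q_8=1·3776+3029=6805
a_9=4:  p_9=4·62739+34813=285769,  q_9=4·6805+3776=30996
→ (285769, 30996).  Check: 285769²=81663921361, 85·30996²=81663921360, difference 1.

285769 30996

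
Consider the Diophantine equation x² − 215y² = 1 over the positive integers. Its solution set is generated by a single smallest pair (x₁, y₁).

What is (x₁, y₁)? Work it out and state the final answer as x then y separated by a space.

44 3

√215 = [14; 1,1,1,28, …], period ℓ=4 (even) → k=3
i=0: a=14 ⇒ p=14, q=1
…
i=2: a=1 ⇒ p=29, q=2
i=3: a=1 ⇒ p=44, q=3
(x₁, y₁) = (44, 3);  44² − 215·3² = 1 ✓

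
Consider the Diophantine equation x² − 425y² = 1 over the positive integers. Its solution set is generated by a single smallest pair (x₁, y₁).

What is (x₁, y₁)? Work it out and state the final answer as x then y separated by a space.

[20; 1,1,1,1,1,1,40] for √425; ℓ=7 ⇒ convergent index 13
a_0=20:  p_0=20·1+0=20,  q_0=20·0+1=1
a_1=1:  p_1=1·20+1=21,  q_1=1·1+0=1
…
a_3=1:  p_3=1·41+21=62,  q_3=1·2+1=3
…
a_5=1:  p_5=1·103+62=165,  q_5=1·5+3=8
a_6=1:  p_6=1·165+103=268,  q_6=1·8+5=13
a_7=40:  p_7=40·268+165=10885,  q_7=40·13+8=528
…
a_9=1:  p_9=1·11153+10885=22038,  q_9=1·541+528=1069
a_10=1:  p_10=1·22038+11153=33191,  q_10=1·1069+541=1610
a_11=1:  p_11=1·33191+22038=55229,  q_11=1·1610+1069=2679
a_12=1:  p_12=1·55229+33191=88420,  q_12=1·2679+1610=4289
a_13=1:  p_13=1·88420+55229=143649,  q_13=1·4289+2679=6968
fundamental: x₁=143649, y₁=6968  (since 20635035201 − 425·48553024 = 1)

143649 6968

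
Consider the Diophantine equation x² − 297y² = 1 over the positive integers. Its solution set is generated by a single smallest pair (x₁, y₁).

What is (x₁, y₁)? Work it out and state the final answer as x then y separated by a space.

[17; 4,3,1,1,2,1,1,3,4,34] for √297; ℓ=10 ⇒ convergent index 9
k=0  a_k=17  p_k/q_k = 17/1
k=1  a_k=4  p_k/q_k = 69/4
k=2  a_k=3  p_k/q_k = 224/13
…
k=6  a_k=1  p_k/q_k = 1844/107
…
k=8  a_k=3  p_k/q_k = 11357/659
k=9  a_k=4  p_k/q_k = 48599/2820
fundamental: x₁=48599, y₁=2820  (since 2361862801 − 297·7952400 = 1)

48599 2820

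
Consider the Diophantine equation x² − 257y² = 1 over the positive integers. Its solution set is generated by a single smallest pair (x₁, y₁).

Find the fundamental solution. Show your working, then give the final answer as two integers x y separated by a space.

[16; 32] for √257; ℓ=1 ⇒ convergent index 1
k=0  a_k=16  p_k/q_k = 16/1
k=1  a_k=32  p_k/q_k = 513/32
→ (513, 32).  Check: 513²=263169, 257·32²=263168, difference 1.

513 32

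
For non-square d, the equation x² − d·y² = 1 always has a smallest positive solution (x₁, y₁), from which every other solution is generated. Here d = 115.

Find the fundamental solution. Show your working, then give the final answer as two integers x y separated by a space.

1126 105

√115 → a₀=10, period (1,2,1,1,1,1,1,2,1,20); ℓ=10 even so k=9
k=0  a_k=10  p_k/q_k = 10/1
k=1  a_k=1  p_k/q_k = 11/1
…
k=3  a_k=1  p_k/q_k = 43/4
…
k=6  a_k=1  p_k/q_k = 193/18
k=7  a_k=1  p_k/q_k = 311/29
k=8  a_k=2  p_k/q_k = 815/76
k=9  a_k=1  p_k/q_k = 1126/105
(x₁, y₁) = (1126, 105);  1126² − 115·105² = 1 ✓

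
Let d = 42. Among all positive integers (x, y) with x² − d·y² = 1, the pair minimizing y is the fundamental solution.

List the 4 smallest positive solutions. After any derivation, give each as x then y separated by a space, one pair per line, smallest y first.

13 2
337 52
8749 1350
227137 35048

√42 = [6; 2,12, …], period ℓ=2 (even) → k=1
a_0=6:  p_0=6·1+0=6,  q_0=6·0+1=1
a_1=2:  p_1=2·6+1=13,  q_1=2·1+0=2
fundamental: x₁=13, y₁=2  (since 169 − 42·4 = 1)
n=2: (13,2)∘(13,2) = (13·13+42·2·2, 13·2+2·13) = (337,52)
n=3: (337,52)∘(13,2) = (13·337+42·2·52, 13·52+2·337) = (8749,1350)
n=4: (8749,1350)∘(13,2) = (13·8749+42·2·1350, 13·1350+2·8749) = (227137,35048)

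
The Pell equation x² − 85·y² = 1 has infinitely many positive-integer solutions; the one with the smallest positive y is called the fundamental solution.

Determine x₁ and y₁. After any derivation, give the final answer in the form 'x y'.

285769 30996

√85 = [9; 4,1,1,4,18, …], period ℓ=5 (odd) → k=9
k=0  a_k=9  p_k/q_k = 9/1
k=1  a_k=4  p_k/q_k = 37/4
…
k=8  a_k=1  p_k/q_k = 62739/6805
k=9  a_k=4  p_k/q_k = 285769/30996
(x₁, y₁) = (285769, 30996);  285769² − 85·30996² = 1 ✓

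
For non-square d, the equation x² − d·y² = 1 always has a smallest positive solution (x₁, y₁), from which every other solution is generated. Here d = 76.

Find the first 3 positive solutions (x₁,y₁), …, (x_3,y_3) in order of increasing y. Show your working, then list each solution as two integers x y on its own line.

57799 6630
6681448801 766414740
772362118440199 88596011107890

d=76: √d = [8; 1,2,1,1,5,4,5,1,1,2,1,16] (ℓ=12, even), read p_11/q_11
i=0: a=8 ⇒ p=8, q=1
…
i=5: a=5 ⇒ p=340, q=39
i=6: a=4 ⇒ p=1421, q=163
i=7: a=5 ⇒ p=7445, q=854
i=8: a=1 ⇒ p=8866, q=1017
i=9: a=1 ⇒ p=16311, q=1871
i=10: a=2 ⇒ p=41488, q=4759
i=11: a=1 ⇒ p=57799, q=6630
(x₁, y₁) = (57799, 6630);  57799² − 76·6630² = 1 ✓
k=2:  x_2 = 57799·57799+76·6630·6630 = 6681448801,  y_2 = 57799·6630+6630·57799 = 766414740
k=3:  x_3 = 57799·6681448801+76·6630·766414740 = 772362118440199,  y_3 = 57799·766414740+6630·6681448801 = 88596011107890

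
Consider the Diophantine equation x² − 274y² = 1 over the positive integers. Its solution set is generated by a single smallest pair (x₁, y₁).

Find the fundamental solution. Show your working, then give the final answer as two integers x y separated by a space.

3959299 239190

√274 → a₀=16, period (1,1,4,4,1,1,32); ℓ=7 odd so k=13
k=0  a_k=16  p_k/q_k = 16/1
…
k=3  a_k=4  p_k/q_k = 149/9
…
k=6  a_k=1  p_k/q_k = 1407/85
…
k=10  a_k=4  p_k/q_k = 419253/25328
k=11  a_k=4  p_k/q_k = 1770023/106931
k=12  a_k=1  p_k/q_k = 2189276/132259
k=13  a_k=1  p_k/q_k = 3959299/239190
→ (3959299, 239190).  Check: 3959299²=15676048571401, 274·239190²=15676048571400, difference 1.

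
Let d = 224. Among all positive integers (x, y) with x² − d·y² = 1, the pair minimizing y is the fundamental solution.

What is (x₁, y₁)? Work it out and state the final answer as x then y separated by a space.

15 1

[14; 1,28] for √224; ℓ=2 ⇒ convergent index 1
step 0: (14, 1)  from 14·(1,0) + (0,1)
step 1: (15, 1)  from 1·(14,1) + (1,0)
fundamental: x₁=15, y₁=1  (since 225 − 224·1 = 1)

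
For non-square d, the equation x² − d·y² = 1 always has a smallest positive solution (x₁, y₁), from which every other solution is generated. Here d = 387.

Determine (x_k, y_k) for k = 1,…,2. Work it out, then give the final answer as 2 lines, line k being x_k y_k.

3482 177
24248647 1232628

√387 = [19; 1,2,19,2,1,38, …], period ℓ=6 (even) → k=5
i=0: a=19 ⇒ p=19, q=1
…
i=2: a=2 ⇒ p=59, q=3
…
i=4: a=2 ⇒ p=2341, q=119
i=5: a=1 ⇒ p=3482, q=177
(x₁, y₁) = (3482, 177);  3482² − 387·177² = 1 ✓
(3482+177√387)^2 = 24248647 + 1232628√387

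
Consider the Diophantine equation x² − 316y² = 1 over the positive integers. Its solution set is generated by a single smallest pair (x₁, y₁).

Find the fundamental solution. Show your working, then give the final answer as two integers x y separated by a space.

d=316: √d = [17; 1,3,2,8,2,3,1,34] (ℓ=8, even), read p_7/q_7
step 0: (17, 1)  from 17·(1,0) + (0,1)
step 1: (18, 1)  from 1·(17,1) + (1,0)
…
step 5: (2862, 161)  from 2·(1351,76) + (160,9)
step 6: (9937, 559)  from 3·(2862,161) + (1351,76)
step 7: (12799, 720)  from 1·(9937,559) + (2862,161)
→ (12799, 720).  Check: 12799²=163814401, 316·720²=163814400, difference 1.

12799 720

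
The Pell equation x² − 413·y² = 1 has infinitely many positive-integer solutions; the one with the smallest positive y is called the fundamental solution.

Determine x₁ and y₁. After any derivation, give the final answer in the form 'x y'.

d=413: √d = [20; 3,9,1,4,1,9,3,40] (ℓ=8, even), read p_7/q_7
k=0  a_k=20  p_k/q_k = 20/1
…
k=3  a_k=1  p_k/q_k = 630/31
k=4  a_k=4  p_k/q_k = 3089/152
…
k=6  a_k=9  p_k/q_k = 36560/1799
k=7  a_k=3  p_k/q_k = 113399/5580
→ (113399, 5580).  Check: 113399²=12859333201, 413·5580²=12859333200, difference 1.

113399 5580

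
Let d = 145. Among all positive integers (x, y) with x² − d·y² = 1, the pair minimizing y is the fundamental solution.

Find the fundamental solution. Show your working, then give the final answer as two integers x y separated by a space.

d=145: √d = [12; 24] (ℓ=1, odd), read p_1/q_1
i=0: a=12 ⇒ p=12, q=1
i=1: a=24 ⇒ p=289, q=24
(x₁, y₁) = (289, 24);  289² − 145·24² = 1 ✓

289 24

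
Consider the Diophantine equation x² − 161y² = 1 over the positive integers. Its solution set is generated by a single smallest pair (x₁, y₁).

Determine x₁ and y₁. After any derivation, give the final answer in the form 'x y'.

[12; 1,2,4,1,2,1,4,2,1,24] for √161; ℓ=10 ⇒ convergent index 9
i=0: a=12 ⇒ p=12, q=1
…
i=6: a=1 ⇒ p=774, q=61
…
i=8: a=2 ⇒ p=8108, q=639
i=9: a=1 ⇒ p=11775, q=928
→ (11775, 928).  Check: 11775²=138650625, 161·928²=138650624, difference 1.

11775 928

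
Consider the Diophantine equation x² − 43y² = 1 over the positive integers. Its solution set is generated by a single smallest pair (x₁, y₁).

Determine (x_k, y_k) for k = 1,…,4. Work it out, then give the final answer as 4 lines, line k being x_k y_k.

√43 = [6; 1,1,3,1,5,1,3,1,1,12, …], period ℓ=10 (even) → k=9
k=0  a_k=6  p_k/q_k = 6/1
…
k=3  a_k=3  p_k/q_k = 46/7
…
k=8  a_k=1  p_k/q_k = 1941/296
k=9  a_k=1  p_k/q_k = 3482/531
fundamental: x₁=3482, y₁=531  (since 12124324 − 43·281961 = 1)
k=2:  x_2 = 3482·3482+43·531·531 = 24248647,  y_2 = 3482·531+531·3482 = 3697884
k=3:  x_3 = 3482·24248647+43·531·3697884 = 168867574226,  y_3 = 3482·3697884+531·24248647 = 25752063645
k=4:  x_4 = 3482·168867574226+43·531·25752063645 = 1175993762661217,  y_4 = 3482·25752063645+531·168867574226 = 179337367525896

3482 531
24248647 3697884
168867574226 25752063645
1175993762661217 179337367525896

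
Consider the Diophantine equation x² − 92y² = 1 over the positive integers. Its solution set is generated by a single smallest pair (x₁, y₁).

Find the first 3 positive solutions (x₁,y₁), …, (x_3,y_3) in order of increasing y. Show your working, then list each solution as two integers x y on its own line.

1151 120
2649601 276240
6099380351 635904360

d=92: √d = [9; 1,1,2,4,2,1,1,18] (ℓ=8, even), read p_7/q_7
step 0: (9, 1)  from 9·(1,0) + (0,1)
…
step 3: (48, 5)  from 2·(19,2) + (10,1)
…
step 6: (681, 71)  from 1·(470,49) + (211,22)
step 7: (1151, 120)  from 1·(681,71) + (470,49)
fundamental: x₁=1151, y₁=120  (since 1324801 − 92·14400 = 1)
(1151+120√92)^2 = 2649601 + 276240√92
(1151+120√92)^3 = 6099380351 + 635904360√92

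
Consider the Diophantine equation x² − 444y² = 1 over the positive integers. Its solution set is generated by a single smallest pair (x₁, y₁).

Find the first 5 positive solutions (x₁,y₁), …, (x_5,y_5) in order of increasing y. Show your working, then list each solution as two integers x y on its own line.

√444 → a₀=21, period (14,42); ℓ=2 even so k=1
a_0=21:  p_0=21·1+0=21,  q_0=21·0+1=1
a_1=14:  p_1=14·21+1=295,  q_1=14·1+0=14
fundamental: x₁=295, y₁=14  (since 87025 − 444·196 = 1)
k=2:  x_2 = 295·295+444·14·14 = 174049,  y_2 = 295·14+14·295 = 8260
k=3:  x_3 = 295·174049+444·14·8260 = 102688615,  y_3 = 295·8260+14·174049 = 4873386
k=4:  x_4 = 295·102688615+444·14·4873386 = 60586108801,  y_4 = 295·4873386+14·102688615 = 2875289480
k=5:  x_5 = 295·60586108801+444·14·2875289480 = 35745701503975,  y_5 = 295·2875289480+14·60586108801 = 1696415919814

295 14
174049 8260
102688615 4873386
60586108801 2875289480
35745701503975 1696415919814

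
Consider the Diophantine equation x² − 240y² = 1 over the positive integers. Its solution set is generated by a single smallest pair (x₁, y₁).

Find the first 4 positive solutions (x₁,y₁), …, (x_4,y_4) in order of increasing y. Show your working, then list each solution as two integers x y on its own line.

31 2
1921 124
119071 7686
7380481 476408

[15; 2,30] for √240; ℓ=2 ⇒ convergent index 1
a_0=15:  p_0=15·1+0=15,  q_0=15·0+1=1
a_1=2:  p_1=2·15+1=31,  q_1=2·1+0=2
fundamental: x₁=31, y₁=2  (since 961 − 240·4 = 1)
(x_2, y_2) = (31·31 + 240·2·2, 31·2 + 2·31) = (1921, 124)
(x_3, y_3) = (31·1921 + 240·2·124, 31·124 + 2·1921) = (119071, 7686)
(x_4, y_4) = (31·119071 + 240·2·7686, 31·7686 + 2·119071) = (7380481, 476408)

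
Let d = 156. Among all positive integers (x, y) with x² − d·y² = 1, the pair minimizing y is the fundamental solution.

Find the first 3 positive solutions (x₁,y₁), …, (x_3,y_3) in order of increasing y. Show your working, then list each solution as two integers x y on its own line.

25 2
1249 100
62425 4998

[12; 2,24] for √156; ℓ=2 ⇒ convergent index 1
step 0: (12, 1)  from 12·(1,0) + (0,1)
step 1: (25, 2)  from 2·(12,1) + (1,0)
fundamental: x₁=25, y₁=2  (since 625 − 156·4 = 1)
k=2:  x_2 = 25·25+156·2·2 = 1249,  y_2 = 25·2+2·25 = 100
k=3:  x_3 = 25·1249+156·2·100 = 62425,  y_3 = 25·100+2·1249 = 4998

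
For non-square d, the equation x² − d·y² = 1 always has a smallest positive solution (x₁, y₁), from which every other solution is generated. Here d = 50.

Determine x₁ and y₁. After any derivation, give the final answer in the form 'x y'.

[7; 14] for √50; ℓ=1 ⇒ convergent index 1
step 0: (7, 1)  from 7·(1,0) + (0,1)
step 1: (99, 14)  from 14·(7,1) + (1,0)
(x₁, y₁) = (99, 14);  99² − 50·14² = 1 ✓

99 14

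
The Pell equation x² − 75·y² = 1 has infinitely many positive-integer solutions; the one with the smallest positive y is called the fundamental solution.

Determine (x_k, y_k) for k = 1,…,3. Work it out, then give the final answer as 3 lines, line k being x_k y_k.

26 3
1351 156
70226 8109

d=75: √d = [8; 1,1,1,16] (ℓ=4, even), read p_3/q_3
a_0=8:  p_0=8·1+0=8,  q_0=8·0+1=1
…
a_2=1:  p_2=1·9+8=17,  q_2=1·1+1=2
a_3=1:  p_3=1·17+9=26,  q_3=1·2+1=3
fundamental: x₁=26, y₁=3  (since 676 − 75·9 = 1)
(x_2, y_2) = (26·26 + 75·3·3, 26·3 + 3·26) = (1351, 156)
(x_3, y_3) = (26·1351 + 75·3·156, 26·156 + 3·1351) = (70226, 8109)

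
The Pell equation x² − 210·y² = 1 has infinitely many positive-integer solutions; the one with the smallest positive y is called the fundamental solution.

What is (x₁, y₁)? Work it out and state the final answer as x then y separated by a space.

29 2

√210 → a₀=14, period (2,28); ℓ=2 even so k=1
a_0=14:  p_0=14·1+0=14,  q_0=14·0+1=1
a_1=2:  p_1=2·14+1=29,  q_1=2·1+0=2
fundamental: x₁=29, y₁=2  (since 841 − 210·4 = 1)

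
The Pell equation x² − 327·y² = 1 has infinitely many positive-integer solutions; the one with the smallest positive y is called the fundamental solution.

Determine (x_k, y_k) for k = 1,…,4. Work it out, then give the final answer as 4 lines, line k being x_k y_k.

√327 → a₀=18, period (12,36); ℓ=2 even so k=1
a_0=18:  p_0=18·1+0=18,  q_0=18·0+1=1
a_1=12:  p_1=12·18+1=217,  q_1=12·1+0=12
→ (217, 12).  Check: 217²=47089, 327·12²=47088, difference 1.
n=2: (217,12)∘(217,12) = (217·217+327·12·12, 217·12+12·217) = (94177,5208)
n=3: (94177,5208)∘(217,12) = (217·94177+327·12·5208, 217·5208+12·94177) = (40872601,2260260)
n=4: (40872601,2260260)∘(217,12) = (217·40872601+327·12·2260260, 217·2260260+12·40872601) = (17738614657,980947632)

217 12
94177 5208
40872601 2260260
17738614657 980947632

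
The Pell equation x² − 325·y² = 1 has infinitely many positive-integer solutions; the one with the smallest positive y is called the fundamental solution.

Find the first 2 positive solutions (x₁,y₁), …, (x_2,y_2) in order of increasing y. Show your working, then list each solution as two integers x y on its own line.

√325 = [18; 36, …], period ℓ=1 (odd) → k=1
step 0: (18, 1)  from 18·(1,0) + (0,1)
step 1: (649, 36)  from 36·(18,1) + (1,0)
(x₁, y₁) = (649, 36);  649² − 325·36² = 1 ✓
k=2:  x_2 = 649·649+325·36·36 = 842401,  y_2 = 649·36+36·649 = 46728

649 36
842401 46728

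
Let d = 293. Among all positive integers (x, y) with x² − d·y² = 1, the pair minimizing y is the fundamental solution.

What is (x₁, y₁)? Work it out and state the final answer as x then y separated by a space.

12320649 719780

√293 = [17; 8,1,1,8,34, …], period ℓ=5 (odd) → k=9
step 0: (17, 1)  from 17·(1,0) + (0,1)
step 1: (137, 8)  from 8·(17,1) + (1,0)
…
step 3: (291, 17)  from 1·(154,9) + (137,8)
step 4: (2482, 145)  from 8·(291,17) + (154,9)
…
step 7: (764593, 44668)  from 1·(679914,39721) + (84679,4947)
step 8: (1444507, 84389)  from 1·(764593,44668) + (679914,39721)
step 9: (12320649, 719780)  from 8·(1444507,84389) + (764593,44668)
→ (12320649, 719780).  Check: 12320649²=151798391781201, 293·719780²=151798391781200, difference 1.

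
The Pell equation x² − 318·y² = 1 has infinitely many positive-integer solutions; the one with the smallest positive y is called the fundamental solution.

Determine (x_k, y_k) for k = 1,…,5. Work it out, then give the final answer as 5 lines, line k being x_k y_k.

107 6
22897 1284
4899851 274770
1048545217 58799496
224383776587 12582817374

√318 → a₀=17, period (1,4,1,34); ℓ=4 even so k=3
a_0=17:  p_0=17·1+0=17,  q_0=17·0+1=1
a_1=1:  p_1=1·17+1=18,  q_1=1·1+0=1
a_2=4:  p_2=4·18+17=89,  q_2=4·1+1=5
a_3=1:  p_3=1·89+18=107,  q_3=1·5+1=6
(x₁, y₁) = (107, 6);  107² − 318·6² = 1 ✓
(x_2, y_2) = (107·107 + 318·6·6, 107·6 + 6·107) = (22897, 1284)
(x_3, y_3) = (107·22897 + 318·6·1284, 107·1284 + 6·22897) = (4899851, 274770)
(x_4, y_4) = (107·4899851 + 318·6·274770, 107·274770 + 6·4899851) = (1048545217, 58799496)
(x_5, y_5) = (107·1048545217 + 318·6·58799496, 107·58799496 + 6·1048545217) = (224383776587, 12582817374)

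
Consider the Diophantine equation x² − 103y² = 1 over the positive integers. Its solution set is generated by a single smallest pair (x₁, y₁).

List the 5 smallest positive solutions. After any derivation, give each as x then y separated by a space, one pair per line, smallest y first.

[10; 6,1,2,1,1,9,1,1,2,1,6,20] for √103; ℓ=12 ⇒ convergent index 11
i=0: a=10 ⇒ p=10, q=1
…
i=3: a=2 ⇒ p=203, q=20
…
i=6: a=9 ⇒ p=4567, q=450
…
i=10: a=1 ⇒ p=33877, q=3338
i=11: a=6 ⇒ p=227528, q=22419
fundamental: x₁=227528, y₁=22419  (since 51768990784 − 103·502611561 = 1)
(227528+22419√103)^2 = 103537981567 + 10201900464√103
(227528+22419√103)^3 = 47115579739725224 + 4642436017523565√103
(227528+22419√103)^4 = 21440227253936863550977 + 2112568364380001494176√103
(227528+22419√103)^5 = 9756504053220377800313664488 + 961336909616663523916230291√103

227528 22419
103537981567 10201900464
47115579739725224 4642436017523565
21440227253936863550977 2112568364380001494176
9756504053220377800313664488 961336909616663523916230291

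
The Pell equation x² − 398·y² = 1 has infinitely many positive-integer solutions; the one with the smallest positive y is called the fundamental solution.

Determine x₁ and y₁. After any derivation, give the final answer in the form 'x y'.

d=398: √d = [19; 1,18,1,38] (ℓ=4, even), read p_3/q_3
a_0=19:  p_0=19·1+0=19,  q_0=19·0+1=1
…
a_2=18:  p_2=18·20+19=379,  q_2=18·1+1=19
a_3=1:  p_3=1·379+20=399,  q_3=1·19+1=20
(x₁, y₁) = (399, 20);  399² − 398·20² = 1 ✓

399 20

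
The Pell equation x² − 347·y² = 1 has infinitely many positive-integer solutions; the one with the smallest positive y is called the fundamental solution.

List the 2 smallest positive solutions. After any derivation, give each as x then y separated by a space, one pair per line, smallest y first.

641602 34443
823306252807 44197395372

d=347: √d = [18; 1,1,1,2,4,…,1,1,36] (ℓ=14, even), read p_13/q_13
i=0: a=18 ⇒ p=18, q=1
…
i=4: a=2 ⇒ p=149, q=8
…
i=11: a=1 ⇒ p=238717, q=12815
i=12: a=1 ⇒ p=402885, q=21628
i=13: a=1 ⇒ p=641602, q=34443
fundamental: x₁=641602, y₁=34443  (since 411653126404 − 347·1186320249 = 1)
(x_2, y_2) = (641602·641602 + 347·34443·34443, 641602·34443 + 34443·641602) = (823306252807, 44197395372)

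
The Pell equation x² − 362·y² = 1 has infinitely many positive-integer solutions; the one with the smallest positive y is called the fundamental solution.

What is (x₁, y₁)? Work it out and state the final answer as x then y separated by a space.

d=362: √d = [19; 38] (ℓ=1, odd), read p_1/q_1
i=0: a=19 ⇒ p=19, q=1
i=1: a=38 ⇒ p=723, q=38
(x₁, y₁) = (723, 38);  723² − 362·38² = 1 ✓

723 38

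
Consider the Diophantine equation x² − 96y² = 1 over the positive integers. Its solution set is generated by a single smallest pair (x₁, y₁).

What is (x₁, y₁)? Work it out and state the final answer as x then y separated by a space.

49 5

[9; 1,3,1,18] for √96; ℓ=4 ⇒ convergent index 3
i=0: a=9 ⇒ p=9, q=1
i=1: a=1 ⇒ p=10, q=1
i=2: a=3 ⇒ p=39, q=4
i=3: a=1 ⇒ p=49, q=5
fundamental: x₁=49, y₁=5  (since 2401 − 96·25 = 1)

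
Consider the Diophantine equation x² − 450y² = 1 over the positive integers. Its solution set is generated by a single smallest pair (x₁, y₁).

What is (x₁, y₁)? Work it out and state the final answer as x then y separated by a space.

√450 → a₀=21, period (4,1,2,4,2,1,4,42); ℓ=8 even so k=7
i=0: a=21 ⇒ p=21, q=1
i=1: a=4 ⇒ p=85, q=4
i=2: a=1 ⇒ p=106, q=5
…
i=4: a=4 ⇒ p=1294, q=61
i=5: a=2 ⇒ p=2885, q=136
i=6: a=1 ⇒ p=4179, q=197
i=7: a=4 ⇒ p=19601, q=924
(x₁, y₁) = (19601, 924);  19601² − 450·924² = 1 ✓

19601 924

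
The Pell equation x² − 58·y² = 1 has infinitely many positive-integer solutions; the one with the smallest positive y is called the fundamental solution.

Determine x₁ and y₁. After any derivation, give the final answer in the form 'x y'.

d=58: √d = [7; 1,1,1,1,1,1,14] (ℓ=7, odd), read p_13/q_13
i=0: a=7 ⇒ p=7, q=1
i=1: a=1 ⇒ p=8, q=1
i=2: a=1 ⇒ p=15, q=2
…
i=4: a=1 ⇒ p=38, q=5
…
i=6: a=1 ⇒ p=99, q=13
…
i=12: a=1 ⇒ p=12071, q=1585
i=13: a=1 ⇒ p=19603, q=2574
(x₁, y₁) = (19603, 2574);  19603² − 58·2574² = 1 ✓

19603 2574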